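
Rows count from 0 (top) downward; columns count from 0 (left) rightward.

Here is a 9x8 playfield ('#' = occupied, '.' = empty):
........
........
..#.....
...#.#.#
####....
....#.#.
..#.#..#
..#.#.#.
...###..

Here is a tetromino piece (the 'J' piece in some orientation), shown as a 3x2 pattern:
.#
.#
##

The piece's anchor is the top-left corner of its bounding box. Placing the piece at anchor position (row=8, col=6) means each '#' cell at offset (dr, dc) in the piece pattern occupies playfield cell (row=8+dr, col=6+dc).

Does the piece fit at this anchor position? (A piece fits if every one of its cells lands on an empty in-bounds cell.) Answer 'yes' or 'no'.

Answer: no

Derivation:
Check each piece cell at anchor (8, 6):
  offset (0,1) -> (8,7): empty -> OK
  offset (1,1) -> (9,7): out of bounds -> FAIL
  offset (2,0) -> (10,6): out of bounds -> FAIL
  offset (2,1) -> (10,7): out of bounds -> FAIL
All cells valid: no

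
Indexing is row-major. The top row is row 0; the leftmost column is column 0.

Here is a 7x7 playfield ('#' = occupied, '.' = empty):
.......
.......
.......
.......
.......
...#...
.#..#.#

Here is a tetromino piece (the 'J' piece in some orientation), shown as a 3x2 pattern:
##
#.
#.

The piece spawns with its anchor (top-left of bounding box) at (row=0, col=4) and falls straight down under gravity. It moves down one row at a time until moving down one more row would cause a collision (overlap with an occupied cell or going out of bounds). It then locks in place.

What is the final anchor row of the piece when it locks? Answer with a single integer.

Spawn at (row=0, col=4). Try each row:
  row 0: fits
  row 1: fits
  row 2: fits
  row 3: fits
  row 4: blocked -> lock at row 3

Answer: 3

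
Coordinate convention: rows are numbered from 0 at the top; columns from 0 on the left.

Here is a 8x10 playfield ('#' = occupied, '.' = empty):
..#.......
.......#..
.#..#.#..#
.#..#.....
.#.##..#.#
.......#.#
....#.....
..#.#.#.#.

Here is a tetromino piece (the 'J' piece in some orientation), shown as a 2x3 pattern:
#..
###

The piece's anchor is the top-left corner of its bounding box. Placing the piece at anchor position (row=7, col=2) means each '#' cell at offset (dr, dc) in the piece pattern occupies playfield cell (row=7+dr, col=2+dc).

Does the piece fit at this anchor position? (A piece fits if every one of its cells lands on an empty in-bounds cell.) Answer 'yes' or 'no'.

Answer: no

Derivation:
Check each piece cell at anchor (7, 2):
  offset (0,0) -> (7,2): occupied ('#') -> FAIL
  offset (1,0) -> (8,2): out of bounds -> FAIL
  offset (1,1) -> (8,3): out of bounds -> FAIL
  offset (1,2) -> (8,4): out of bounds -> FAIL
All cells valid: no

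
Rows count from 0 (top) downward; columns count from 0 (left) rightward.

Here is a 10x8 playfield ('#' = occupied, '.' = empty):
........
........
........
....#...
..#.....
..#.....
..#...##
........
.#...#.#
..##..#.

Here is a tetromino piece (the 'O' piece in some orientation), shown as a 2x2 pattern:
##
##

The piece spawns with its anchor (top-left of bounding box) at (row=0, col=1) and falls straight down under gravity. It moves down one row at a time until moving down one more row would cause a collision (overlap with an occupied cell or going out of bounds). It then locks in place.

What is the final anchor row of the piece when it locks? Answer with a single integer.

Answer: 2

Derivation:
Spawn at (row=0, col=1). Try each row:
  row 0: fits
  row 1: fits
  row 2: fits
  row 3: blocked -> lock at row 2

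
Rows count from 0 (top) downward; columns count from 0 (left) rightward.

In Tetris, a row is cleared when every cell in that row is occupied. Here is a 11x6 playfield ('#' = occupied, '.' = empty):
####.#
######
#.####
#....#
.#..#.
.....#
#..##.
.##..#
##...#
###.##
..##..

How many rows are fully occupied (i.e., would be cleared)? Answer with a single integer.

Answer: 1

Derivation:
Check each row:
  row 0: 1 empty cell -> not full
  row 1: 0 empty cells -> FULL (clear)
  row 2: 1 empty cell -> not full
  row 3: 4 empty cells -> not full
  row 4: 4 empty cells -> not full
  row 5: 5 empty cells -> not full
  row 6: 3 empty cells -> not full
  row 7: 3 empty cells -> not full
  row 8: 3 empty cells -> not full
  row 9: 1 empty cell -> not full
  row 10: 4 empty cells -> not full
Total rows cleared: 1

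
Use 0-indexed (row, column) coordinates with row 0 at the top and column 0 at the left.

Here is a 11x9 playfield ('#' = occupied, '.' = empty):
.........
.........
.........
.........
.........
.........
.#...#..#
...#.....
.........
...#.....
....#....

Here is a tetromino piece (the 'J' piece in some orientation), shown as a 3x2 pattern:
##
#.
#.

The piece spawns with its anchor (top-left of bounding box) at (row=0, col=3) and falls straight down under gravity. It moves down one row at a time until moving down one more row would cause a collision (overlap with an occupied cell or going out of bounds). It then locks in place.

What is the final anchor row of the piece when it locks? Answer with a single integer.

Spawn at (row=0, col=3). Try each row:
  row 0: fits
  row 1: fits
  row 2: fits
  row 3: fits
  row 4: fits
  row 5: blocked -> lock at row 4

Answer: 4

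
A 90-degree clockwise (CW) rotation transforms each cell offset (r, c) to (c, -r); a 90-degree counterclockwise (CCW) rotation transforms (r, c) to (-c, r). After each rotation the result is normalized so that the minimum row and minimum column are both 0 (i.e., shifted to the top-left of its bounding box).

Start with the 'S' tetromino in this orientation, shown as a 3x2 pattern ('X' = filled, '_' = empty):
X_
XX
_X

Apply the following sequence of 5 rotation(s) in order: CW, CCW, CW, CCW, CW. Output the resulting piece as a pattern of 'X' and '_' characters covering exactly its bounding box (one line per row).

Start:
X_
XX
_X
After rotation 1 (CW):
_XX
XX_
After rotation 2 (CCW):
X_
XX
_X
After rotation 3 (CW):
_XX
XX_
After rotation 4 (CCW):
X_
XX
_X
After rotation 5 (CW):
_XX
XX_

Answer: _XX
XX_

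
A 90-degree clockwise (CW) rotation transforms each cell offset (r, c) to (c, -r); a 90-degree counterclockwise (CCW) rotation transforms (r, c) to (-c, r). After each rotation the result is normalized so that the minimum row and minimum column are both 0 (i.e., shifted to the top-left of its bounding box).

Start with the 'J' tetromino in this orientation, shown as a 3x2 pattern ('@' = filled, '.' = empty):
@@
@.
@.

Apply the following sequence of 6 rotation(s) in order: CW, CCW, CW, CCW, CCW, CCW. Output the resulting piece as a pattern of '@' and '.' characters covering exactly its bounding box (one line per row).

Start:
@@
@.
@.
After rotation 1 (CW):
@@@
..@
After rotation 2 (CCW):
@@
@.
@.
After rotation 3 (CW):
@@@
..@
After rotation 4 (CCW):
@@
@.
@.
After rotation 5 (CCW):
@..
@@@
After rotation 6 (CCW):
.@
.@
@@

Answer: .@
.@
@@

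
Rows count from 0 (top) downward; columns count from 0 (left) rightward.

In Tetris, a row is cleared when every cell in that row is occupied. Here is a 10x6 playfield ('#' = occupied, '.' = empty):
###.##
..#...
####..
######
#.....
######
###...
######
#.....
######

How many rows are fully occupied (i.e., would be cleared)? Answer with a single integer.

Answer: 4

Derivation:
Check each row:
  row 0: 1 empty cell -> not full
  row 1: 5 empty cells -> not full
  row 2: 2 empty cells -> not full
  row 3: 0 empty cells -> FULL (clear)
  row 4: 5 empty cells -> not full
  row 5: 0 empty cells -> FULL (clear)
  row 6: 3 empty cells -> not full
  row 7: 0 empty cells -> FULL (clear)
  row 8: 5 empty cells -> not full
  row 9: 0 empty cells -> FULL (clear)
Total rows cleared: 4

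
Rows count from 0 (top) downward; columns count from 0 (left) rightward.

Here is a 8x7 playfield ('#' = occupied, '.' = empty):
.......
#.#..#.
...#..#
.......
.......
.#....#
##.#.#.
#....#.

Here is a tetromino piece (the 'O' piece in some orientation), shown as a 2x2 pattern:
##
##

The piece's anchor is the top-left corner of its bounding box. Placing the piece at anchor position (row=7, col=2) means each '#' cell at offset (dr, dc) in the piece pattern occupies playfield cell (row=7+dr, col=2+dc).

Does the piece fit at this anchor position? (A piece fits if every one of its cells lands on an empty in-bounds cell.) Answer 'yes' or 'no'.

Check each piece cell at anchor (7, 2):
  offset (0,0) -> (7,2): empty -> OK
  offset (0,1) -> (7,3): empty -> OK
  offset (1,0) -> (8,2): out of bounds -> FAIL
  offset (1,1) -> (8,3): out of bounds -> FAIL
All cells valid: no

Answer: no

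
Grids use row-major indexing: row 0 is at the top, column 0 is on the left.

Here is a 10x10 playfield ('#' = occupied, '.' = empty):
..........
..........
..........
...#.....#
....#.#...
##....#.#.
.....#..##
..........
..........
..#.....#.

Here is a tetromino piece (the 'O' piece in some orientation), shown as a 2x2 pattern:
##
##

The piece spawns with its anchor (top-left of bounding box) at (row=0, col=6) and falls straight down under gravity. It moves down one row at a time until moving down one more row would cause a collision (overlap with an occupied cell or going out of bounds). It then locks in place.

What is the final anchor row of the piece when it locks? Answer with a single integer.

Answer: 2

Derivation:
Spawn at (row=0, col=6). Try each row:
  row 0: fits
  row 1: fits
  row 2: fits
  row 3: blocked -> lock at row 2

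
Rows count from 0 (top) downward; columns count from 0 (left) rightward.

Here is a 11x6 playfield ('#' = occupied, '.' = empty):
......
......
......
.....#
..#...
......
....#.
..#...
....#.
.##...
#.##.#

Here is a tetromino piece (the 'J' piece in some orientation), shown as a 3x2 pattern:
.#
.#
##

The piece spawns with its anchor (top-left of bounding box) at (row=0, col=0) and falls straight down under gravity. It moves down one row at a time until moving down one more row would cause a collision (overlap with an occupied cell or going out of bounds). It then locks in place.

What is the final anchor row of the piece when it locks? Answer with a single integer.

Spawn at (row=0, col=0). Try each row:
  row 0: fits
  row 1: fits
  row 2: fits
  row 3: fits
  row 4: fits
  row 5: fits
  row 6: fits
  row 7: blocked -> lock at row 6

Answer: 6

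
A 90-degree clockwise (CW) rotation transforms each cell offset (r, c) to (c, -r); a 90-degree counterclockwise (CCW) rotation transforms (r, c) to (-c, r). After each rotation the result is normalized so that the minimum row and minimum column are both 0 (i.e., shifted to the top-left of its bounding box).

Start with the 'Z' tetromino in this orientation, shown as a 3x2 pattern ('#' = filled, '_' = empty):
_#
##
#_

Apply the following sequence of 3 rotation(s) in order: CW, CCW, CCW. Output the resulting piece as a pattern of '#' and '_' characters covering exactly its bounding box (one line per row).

Answer: ##_
_##

Derivation:
Start:
_#
##
#_
After rotation 1 (CW):
##_
_##
After rotation 2 (CCW):
_#
##
#_
After rotation 3 (CCW):
##_
_##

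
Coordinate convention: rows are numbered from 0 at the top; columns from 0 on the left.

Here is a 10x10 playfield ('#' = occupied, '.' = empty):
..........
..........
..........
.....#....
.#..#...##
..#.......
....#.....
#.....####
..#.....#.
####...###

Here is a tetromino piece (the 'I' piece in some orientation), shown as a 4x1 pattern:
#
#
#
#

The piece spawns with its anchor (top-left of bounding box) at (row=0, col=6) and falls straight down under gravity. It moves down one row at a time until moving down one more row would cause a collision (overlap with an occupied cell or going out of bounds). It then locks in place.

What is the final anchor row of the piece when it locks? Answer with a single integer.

Spawn at (row=0, col=6). Try each row:
  row 0: fits
  row 1: fits
  row 2: fits
  row 3: fits
  row 4: blocked -> lock at row 3

Answer: 3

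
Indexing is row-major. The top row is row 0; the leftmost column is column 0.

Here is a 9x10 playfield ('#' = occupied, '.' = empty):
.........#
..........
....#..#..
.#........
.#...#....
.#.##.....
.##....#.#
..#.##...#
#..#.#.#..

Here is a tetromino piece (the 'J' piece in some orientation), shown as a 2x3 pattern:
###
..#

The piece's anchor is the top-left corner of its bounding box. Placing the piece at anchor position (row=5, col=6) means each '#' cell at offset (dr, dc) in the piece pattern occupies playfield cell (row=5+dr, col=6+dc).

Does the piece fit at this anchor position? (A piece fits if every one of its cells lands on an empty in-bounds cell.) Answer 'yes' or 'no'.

Check each piece cell at anchor (5, 6):
  offset (0,0) -> (5,6): empty -> OK
  offset (0,1) -> (5,7): empty -> OK
  offset (0,2) -> (5,8): empty -> OK
  offset (1,2) -> (6,8): empty -> OK
All cells valid: yes

Answer: yes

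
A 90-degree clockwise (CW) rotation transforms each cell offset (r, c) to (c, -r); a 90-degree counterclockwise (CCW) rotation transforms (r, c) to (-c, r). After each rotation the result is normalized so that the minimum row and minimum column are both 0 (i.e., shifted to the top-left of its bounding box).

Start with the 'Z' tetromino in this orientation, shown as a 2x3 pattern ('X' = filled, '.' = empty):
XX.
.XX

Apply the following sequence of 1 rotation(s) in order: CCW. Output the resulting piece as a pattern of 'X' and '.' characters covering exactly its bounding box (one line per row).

Answer: .X
XX
X.

Derivation:
Start:
XX.
.XX
After rotation 1 (CCW):
.X
XX
X.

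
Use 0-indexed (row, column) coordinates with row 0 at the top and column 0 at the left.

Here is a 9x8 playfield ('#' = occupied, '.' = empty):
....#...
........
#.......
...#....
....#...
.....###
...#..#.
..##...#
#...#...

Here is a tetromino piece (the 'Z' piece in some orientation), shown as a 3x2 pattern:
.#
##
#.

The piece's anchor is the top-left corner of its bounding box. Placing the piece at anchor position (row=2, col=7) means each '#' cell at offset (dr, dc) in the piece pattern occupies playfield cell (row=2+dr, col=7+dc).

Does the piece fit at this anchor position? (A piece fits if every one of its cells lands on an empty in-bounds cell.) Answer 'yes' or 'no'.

Check each piece cell at anchor (2, 7):
  offset (0,1) -> (2,8): out of bounds -> FAIL
  offset (1,0) -> (3,7): empty -> OK
  offset (1,1) -> (3,8): out of bounds -> FAIL
  offset (2,0) -> (4,7): empty -> OK
All cells valid: no

Answer: no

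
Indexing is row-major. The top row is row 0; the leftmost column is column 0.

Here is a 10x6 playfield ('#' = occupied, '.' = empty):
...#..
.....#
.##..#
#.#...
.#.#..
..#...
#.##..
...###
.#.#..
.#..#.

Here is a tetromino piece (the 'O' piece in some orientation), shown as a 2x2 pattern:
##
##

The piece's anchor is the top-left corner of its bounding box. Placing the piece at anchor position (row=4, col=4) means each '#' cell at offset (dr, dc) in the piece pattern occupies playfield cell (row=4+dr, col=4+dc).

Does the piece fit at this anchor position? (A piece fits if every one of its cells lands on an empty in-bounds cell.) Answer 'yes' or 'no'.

Answer: yes

Derivation:
Check each piece cell at anchor (4, 4):
  offset (0,0) -> (4,4): empty -> OK
  offset (0,1) -> (4,5): empty -> OK
  offset (1,0) -> (5,4): empty -> OK
  offset (1,1) -> (5,5): empty -> OK
All cells valid: yes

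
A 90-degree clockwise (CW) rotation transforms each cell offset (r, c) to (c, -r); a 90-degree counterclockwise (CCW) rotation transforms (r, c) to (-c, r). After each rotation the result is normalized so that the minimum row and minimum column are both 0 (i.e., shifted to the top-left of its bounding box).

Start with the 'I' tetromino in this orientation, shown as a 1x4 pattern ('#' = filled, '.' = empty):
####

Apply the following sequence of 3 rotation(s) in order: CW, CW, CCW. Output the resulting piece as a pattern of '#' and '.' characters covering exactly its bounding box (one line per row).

Answer: #
#
#
#

Derivation:
Start:
####
After rotation 1 (CW):
#
#
#
#
After rotation 2 (CW):
####
After rotation 3 (CCW):
#
#
#
#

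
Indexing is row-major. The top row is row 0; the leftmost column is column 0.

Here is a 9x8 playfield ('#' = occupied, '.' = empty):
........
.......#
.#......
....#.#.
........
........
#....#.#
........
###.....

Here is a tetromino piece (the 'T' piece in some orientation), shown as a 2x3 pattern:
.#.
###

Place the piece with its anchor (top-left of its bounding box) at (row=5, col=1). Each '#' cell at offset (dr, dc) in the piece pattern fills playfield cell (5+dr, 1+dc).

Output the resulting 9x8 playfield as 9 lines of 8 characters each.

Fill (5+0,1+1) = (5,2)
Fill (5+1,1+0) = (6,1)
Fill (5+1,1+1) = (6,2)
Fill (5+1,1+2) = (6,3)

Answer: ........
.......#
.#......
....#.#.
........
..#.....
####.#.#
........
###.....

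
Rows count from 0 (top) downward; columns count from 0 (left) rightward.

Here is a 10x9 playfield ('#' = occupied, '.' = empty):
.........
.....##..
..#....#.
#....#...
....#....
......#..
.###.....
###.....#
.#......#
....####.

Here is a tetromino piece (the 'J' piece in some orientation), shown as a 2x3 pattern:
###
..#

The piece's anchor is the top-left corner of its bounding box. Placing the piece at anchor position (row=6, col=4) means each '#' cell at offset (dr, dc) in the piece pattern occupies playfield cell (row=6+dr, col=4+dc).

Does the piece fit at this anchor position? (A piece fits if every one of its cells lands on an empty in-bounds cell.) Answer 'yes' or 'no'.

Check each piece cell at anchor (6, 4):
  offset (0,0) -> (6,4): empty -> OK
  offset (0,1) -> (6,5): empty -> OK
  offset (0,2) -> (6,6): empty -> OK
  offset (1,2) -> (7,6): empty -> OK
All cells valid: yes

Answer: yes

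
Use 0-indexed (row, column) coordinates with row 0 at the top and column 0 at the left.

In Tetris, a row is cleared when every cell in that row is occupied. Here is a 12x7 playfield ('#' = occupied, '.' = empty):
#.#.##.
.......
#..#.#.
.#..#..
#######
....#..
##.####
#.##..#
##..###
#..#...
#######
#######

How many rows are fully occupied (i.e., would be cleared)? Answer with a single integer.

Check each row:
  row 0: 3 empty cells -> not full
  row 1: 7 empty cells -> not full
  row 2: 4 empty cells -> not full
  row 3: 5 empty cells -> not full
  row 4: 0 empty cells -> FULL (clear)
  row 5: 6 empty cells -> not full
  row 6: 1 empty cell -> not full
  row 7: 3 empty cells -> not full
  row 8: 2 empty cells -> not full
  row 9: 5 empty cells -> not full
  row 10: 0 empty cells -> FULL (clear)
  row 11: 0 empty cells -> FULL (clear)
Total rows cleared: 3

Answer: 3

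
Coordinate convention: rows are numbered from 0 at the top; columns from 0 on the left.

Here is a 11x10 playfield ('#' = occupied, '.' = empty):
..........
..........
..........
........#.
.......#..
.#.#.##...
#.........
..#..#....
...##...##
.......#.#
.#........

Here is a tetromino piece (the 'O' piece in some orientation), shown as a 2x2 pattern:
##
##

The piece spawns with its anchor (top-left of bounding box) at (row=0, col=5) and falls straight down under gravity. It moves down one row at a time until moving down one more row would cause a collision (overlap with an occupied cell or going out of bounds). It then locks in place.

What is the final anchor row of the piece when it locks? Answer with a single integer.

Spawn at (row=0, col=5). Try each row:
  row 0: fits
  row 1: fits
  row 2: fits
  row 3: fits
  row 4: blocked -> lock at row 3

Answer: 3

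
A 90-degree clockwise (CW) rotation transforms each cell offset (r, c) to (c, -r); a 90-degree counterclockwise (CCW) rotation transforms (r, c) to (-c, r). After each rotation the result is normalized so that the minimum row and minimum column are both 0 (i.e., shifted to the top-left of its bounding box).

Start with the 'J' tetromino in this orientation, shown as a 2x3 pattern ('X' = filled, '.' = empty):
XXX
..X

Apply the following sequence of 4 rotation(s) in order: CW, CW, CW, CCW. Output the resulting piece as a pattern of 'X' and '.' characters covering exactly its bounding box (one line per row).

Answer: X..
XXX

Derivation:
Start:
XXX
..X
After rotation 1 (CW):
.X
.X
XX
After rotation 2 (CW):
X..
XXX
After rotation 3 (CW):
XX
X.
X.
After rotation 4 (CCW):
X..
XXX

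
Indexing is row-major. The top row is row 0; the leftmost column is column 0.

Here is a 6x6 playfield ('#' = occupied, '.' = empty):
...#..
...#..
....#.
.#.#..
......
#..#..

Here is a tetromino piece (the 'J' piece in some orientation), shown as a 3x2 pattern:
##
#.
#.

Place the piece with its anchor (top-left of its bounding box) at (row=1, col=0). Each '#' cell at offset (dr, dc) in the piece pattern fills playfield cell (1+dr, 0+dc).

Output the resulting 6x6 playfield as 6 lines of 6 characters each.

Fill (1+0,0+0) = (1,0)
Fill (1+0,0+1) = (1,1)
Fill (1+1,0+0) = (2,0)
Fill (1+2,0+0) = (3,0)

Answer: ...#..
##.#..
#...#.
##.#..
......
#..#..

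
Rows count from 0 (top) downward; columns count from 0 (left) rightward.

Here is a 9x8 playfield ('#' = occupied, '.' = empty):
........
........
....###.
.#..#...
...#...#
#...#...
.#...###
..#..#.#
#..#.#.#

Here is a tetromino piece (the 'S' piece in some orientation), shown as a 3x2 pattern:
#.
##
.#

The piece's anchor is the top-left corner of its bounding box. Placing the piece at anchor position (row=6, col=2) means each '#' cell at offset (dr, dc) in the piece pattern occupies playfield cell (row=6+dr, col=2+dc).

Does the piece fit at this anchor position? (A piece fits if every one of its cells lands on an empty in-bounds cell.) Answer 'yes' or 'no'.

Answer: no

Derivation:
Check each piece cell at anchor (6, 2):
  offset (0,0) -> (6,2): empty -> OK
  offset (1,0) -> (7,2): occupied ('#') -> FAIL
  offset (1,1) -> (7,3): empty -> OK
  offset (2,1) -> (8,3): occupied ('#') -> FAIL
All cells valid: no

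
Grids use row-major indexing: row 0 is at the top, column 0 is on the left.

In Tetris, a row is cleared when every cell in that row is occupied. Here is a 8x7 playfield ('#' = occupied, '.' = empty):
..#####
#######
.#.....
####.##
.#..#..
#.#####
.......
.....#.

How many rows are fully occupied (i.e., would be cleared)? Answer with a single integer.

Check each row:
  row 0: 2 empty cells -> not full
  row 1: 0 empty cells -> FULL (clear)
  row 2: 6 empty cells -> not full
  row 3: 1 empty cell -> not full
  row 4: 5 empty cells -> not full
  row 5: 1 empty cell -> not full
  row 6: 7 empty cells -> not full
  row 7: 6 empty cells -> not full
Total rows cleared: 1

Answer: 1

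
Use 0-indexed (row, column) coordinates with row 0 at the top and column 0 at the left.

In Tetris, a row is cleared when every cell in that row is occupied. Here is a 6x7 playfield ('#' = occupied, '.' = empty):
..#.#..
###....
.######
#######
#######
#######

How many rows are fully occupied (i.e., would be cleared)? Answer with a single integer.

Answer: 3

Derivation:
Check each row:
  row 0: 5 empty cells -> not full
  row 1: 4 empty cells -> not full
  row 2: 1 empty cell -> not full
  row 3: 0 empty cells -> FULL (clear)
  row 4: 0 empty cells -> FULL (clear)
  row 5: 0 empty cells -> FULL (clear)
Total rows cleared: 3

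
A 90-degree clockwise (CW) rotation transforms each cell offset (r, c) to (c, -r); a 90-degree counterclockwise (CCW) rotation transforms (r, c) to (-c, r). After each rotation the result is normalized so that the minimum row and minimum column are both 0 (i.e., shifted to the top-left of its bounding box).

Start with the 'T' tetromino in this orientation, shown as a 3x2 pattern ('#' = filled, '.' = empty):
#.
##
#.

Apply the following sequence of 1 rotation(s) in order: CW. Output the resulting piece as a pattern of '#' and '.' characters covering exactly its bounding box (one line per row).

Start:
#.
##
#.
After rotation 1 (CW):
###
.#.

Answer: ###
.#.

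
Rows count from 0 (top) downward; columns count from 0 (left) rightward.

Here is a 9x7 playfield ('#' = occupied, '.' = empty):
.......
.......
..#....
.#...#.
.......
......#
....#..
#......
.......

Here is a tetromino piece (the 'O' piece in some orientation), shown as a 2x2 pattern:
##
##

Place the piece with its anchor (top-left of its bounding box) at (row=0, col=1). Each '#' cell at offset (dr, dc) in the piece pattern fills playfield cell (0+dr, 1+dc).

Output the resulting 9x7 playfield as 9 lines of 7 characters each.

Fill (0+0,1+0) = (0,1)
Fill (0+0,1+1) = (0,2)
Fill (0+1,1+0) = (1,1)
Fill (0+1,1+1) = (1,2)

Answer: .##....
.##....
..#....
.#...#.
.......
......#
....#..
#......
.......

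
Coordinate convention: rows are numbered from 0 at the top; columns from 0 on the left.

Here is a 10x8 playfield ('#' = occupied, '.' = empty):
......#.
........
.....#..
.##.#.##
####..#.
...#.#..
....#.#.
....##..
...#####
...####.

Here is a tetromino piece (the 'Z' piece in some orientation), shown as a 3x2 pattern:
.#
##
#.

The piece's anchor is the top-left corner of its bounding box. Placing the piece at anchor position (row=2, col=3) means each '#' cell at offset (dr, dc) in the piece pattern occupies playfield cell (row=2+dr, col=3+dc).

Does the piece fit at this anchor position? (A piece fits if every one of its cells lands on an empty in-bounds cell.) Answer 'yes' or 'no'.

Check each piece cell at anchor (2, 3):
  offset (0,1) -> (2,4): empty -> OK
  offset (1,0) -> (3,3): empty -> OK
  offset (1,1) -> (3,4): occupied ('#') -> FAIL
  offset (2,0) -> (4,3): occupied ('#') -> FAIL
All cells valid: no

Answer: no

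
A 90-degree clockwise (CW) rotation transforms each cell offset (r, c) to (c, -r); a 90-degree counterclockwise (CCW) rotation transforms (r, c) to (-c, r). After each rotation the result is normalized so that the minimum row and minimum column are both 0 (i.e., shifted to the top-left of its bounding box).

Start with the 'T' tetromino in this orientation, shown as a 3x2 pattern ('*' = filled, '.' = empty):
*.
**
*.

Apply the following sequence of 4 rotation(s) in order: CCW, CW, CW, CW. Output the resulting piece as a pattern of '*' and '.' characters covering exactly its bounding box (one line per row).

Answer: .*
**
.*

Derivation:
Start:
*.
**
*.
After rotation 1 (CCW):
.*.
***
After rotation 2 (CW):
*.
**
*.
After rotation 3 (CW):
***
.*.
After rotation 4 (CW):
.*
**
.*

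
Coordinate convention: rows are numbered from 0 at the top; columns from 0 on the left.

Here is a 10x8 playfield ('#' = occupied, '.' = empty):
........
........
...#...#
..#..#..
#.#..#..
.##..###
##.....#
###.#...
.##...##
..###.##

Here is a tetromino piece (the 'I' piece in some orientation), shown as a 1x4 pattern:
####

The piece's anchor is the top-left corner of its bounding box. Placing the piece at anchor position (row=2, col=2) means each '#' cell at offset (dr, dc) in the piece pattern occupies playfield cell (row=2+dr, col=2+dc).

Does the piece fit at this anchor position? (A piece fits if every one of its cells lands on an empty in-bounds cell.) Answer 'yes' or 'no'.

Answer: no

Derivation:
Check each piece cell at anchor (2, 2):
  offset (0,0) -> (2,2): empty -> OK
  offset (0,1) -> (2,3): occupied ('#') -> FAIL
  offset (0,2) -> (2,4): empty -> OK
  offset (0,3) -> (2,5): empty -> OK
All cells valid: no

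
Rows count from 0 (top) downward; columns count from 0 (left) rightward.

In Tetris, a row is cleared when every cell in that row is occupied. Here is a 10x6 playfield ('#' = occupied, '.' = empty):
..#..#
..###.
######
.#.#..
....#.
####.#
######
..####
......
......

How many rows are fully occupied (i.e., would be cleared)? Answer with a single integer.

Answer: 2

Derivation:
Check each row:
  row 0: 4 empty cells -> not full
  row 1: 3 empty cells -> not full
  row 2: 0 empty cells -> FULL (clear)
  row 3: 4 empty cells -> not full
  row 4: 5 empty cells -> not full
  row 5: 1 empty cell -> not full
  row 6: 0 empty cells -> FULL (clear)
  row 7: 2 empty cells -> not full
  row 8: 6 empty cells -> not full
  row 9: 6 empty cells -> not full
Total rows cleared: 2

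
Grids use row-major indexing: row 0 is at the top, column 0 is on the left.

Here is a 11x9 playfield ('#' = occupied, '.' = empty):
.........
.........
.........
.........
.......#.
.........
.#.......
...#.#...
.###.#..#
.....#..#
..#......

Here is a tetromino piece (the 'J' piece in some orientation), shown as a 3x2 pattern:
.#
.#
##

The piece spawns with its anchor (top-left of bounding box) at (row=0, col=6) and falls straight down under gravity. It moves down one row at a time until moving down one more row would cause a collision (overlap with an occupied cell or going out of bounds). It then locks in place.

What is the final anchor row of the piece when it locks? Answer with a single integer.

Answer: 1

Derivation:
Spawn at (row=0, col=6). Try each row:
  row 0: fits
  row 1: fits
  row 2: blocked -> lock at row 1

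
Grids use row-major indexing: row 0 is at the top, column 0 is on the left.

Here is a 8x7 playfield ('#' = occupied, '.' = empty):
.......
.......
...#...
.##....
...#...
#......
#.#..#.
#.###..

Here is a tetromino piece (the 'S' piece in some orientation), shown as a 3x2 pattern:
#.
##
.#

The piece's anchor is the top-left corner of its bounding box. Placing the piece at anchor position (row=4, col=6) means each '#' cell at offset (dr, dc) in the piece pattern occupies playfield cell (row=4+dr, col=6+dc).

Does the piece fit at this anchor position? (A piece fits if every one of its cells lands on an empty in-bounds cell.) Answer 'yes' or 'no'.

Answer: no

Derivation:
Check each piece cell at anchor (4, 6):
  offset (0,0) -> (4,6): empty -> OK
  offset (1,0) -> (5,6): empty -> OK
  offset (1,1) -> (5,7): out of bounds -> FAIL
  offset (2,1) -> (6,7): out of bounds -> FAIL
All cells valid: no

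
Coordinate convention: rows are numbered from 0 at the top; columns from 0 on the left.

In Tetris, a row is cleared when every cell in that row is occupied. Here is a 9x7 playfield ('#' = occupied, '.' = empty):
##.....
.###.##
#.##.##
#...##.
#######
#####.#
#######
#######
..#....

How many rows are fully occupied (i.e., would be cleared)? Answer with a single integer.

Check each row:
  row 0: 5 empty cells -> not full
  row 1: 2 empty cells -> not full
  row 2: 2 empty cells -> not full
  row 3: 4 empty cells -> not full
  row 4: 0 empty cells -> FULL (clear)
  row 5: 1 empty cell -> not full
  row 6: 0 empty cells -> FULL (clear)
  row 7: 0 empty cells -> FULL (clear)
  row 8: 6 empty cells -> not full
Total rows cleared: 3

Answer: 3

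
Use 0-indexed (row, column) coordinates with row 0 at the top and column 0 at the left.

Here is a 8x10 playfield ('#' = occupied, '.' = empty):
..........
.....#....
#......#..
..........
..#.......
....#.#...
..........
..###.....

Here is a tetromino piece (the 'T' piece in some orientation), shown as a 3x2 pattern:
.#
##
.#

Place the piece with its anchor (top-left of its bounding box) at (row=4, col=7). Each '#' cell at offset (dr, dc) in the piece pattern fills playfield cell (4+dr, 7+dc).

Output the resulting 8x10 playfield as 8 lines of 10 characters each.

Answer: ..........
.....#....
#......#..
..........
..#.....#.
....#.###.
........#.
..###.....

Derivation:
Fill (4+0,7+1) = (4,8)
Fill (4+1,7+0) = (5,7)
Fill (4+1,7+1) = (5,8)
Fill (4+2,7+1) = (6,8)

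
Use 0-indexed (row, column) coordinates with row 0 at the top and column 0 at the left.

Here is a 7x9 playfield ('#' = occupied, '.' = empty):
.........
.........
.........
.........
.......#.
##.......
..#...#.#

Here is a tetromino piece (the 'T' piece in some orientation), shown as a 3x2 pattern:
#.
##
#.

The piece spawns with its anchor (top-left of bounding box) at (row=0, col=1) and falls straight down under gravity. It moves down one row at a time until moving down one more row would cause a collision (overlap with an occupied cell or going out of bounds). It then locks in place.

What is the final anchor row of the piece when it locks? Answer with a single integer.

Spawn at (row=0, col=1). Try each row:
  row 0: fits
  row 1: fits
  row 2: fits
  row 3: blocked -> lock at row 2

Answer: 2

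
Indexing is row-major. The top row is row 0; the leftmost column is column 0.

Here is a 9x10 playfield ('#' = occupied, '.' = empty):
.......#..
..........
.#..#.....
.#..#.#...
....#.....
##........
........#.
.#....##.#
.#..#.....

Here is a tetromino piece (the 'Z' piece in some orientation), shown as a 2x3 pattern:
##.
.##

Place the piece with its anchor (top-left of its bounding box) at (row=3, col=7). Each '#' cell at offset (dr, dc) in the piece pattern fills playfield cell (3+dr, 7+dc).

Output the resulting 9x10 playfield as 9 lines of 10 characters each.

Fill (3+0,7+0) = (3,7)
Fill (3+0,7+1) = (3,8)
Fill (3+1,7+1) = (4,8)
Fill (3+1,7+2) = (4,9)

Answer: .......#..
..........
.#..#.....
.#..#.###.
....#...##
##........
........#.
.#....##.#
.#..#.....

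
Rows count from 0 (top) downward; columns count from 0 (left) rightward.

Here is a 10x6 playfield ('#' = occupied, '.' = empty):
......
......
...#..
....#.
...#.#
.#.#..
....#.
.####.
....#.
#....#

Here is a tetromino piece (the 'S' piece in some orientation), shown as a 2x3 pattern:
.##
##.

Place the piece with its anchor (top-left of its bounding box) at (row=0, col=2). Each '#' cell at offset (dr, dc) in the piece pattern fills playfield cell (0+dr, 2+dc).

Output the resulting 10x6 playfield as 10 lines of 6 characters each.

Answer: ...##.
..##..
...#..
....#.
...#.#
.#.#..
....#.
.####.
....#.
#....#

Derivation:
Fill (0+0,2+1) = (0,3)
Fill (0+0,2+2) = (0,4)
Fill (0+1,2+0) = (1,2)
Fill (0+1,2+1) = (1,3)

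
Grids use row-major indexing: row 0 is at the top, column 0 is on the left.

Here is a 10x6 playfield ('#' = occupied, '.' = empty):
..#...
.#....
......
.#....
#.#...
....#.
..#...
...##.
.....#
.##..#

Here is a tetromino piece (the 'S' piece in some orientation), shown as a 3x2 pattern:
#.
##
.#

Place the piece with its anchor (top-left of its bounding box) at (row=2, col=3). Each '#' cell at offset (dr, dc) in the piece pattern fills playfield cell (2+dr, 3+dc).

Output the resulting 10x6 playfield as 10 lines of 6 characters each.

Fill (2+0,3+0) = (2,3)
Fill (2+1,3+0) = (3,3)
Fill (2+1,3+1) = (3,4)
Fill (2+2,3+1) = (4,4)

Answer: ..#...
.#....
...#..
.#.##.
#.#.#.
....#.
..#...
...##.
.....#
.##..#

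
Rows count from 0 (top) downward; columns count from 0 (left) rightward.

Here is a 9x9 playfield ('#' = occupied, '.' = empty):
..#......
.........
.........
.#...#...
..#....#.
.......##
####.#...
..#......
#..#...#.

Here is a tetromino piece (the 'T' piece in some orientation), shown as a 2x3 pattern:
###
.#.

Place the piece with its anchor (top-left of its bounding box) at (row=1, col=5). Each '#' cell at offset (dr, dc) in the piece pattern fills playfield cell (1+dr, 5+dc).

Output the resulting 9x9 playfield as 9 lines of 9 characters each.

Answer: ..#......
.....###.
......#..
.#...#...
..#....#.
.......##
####.#...
..#......
#..#...#.

Derivation:
Fill (1+0,5+0) = (1,5)
Fill (1+0,5+1) = (1,6)
Fill (1+0,5+2) = (1,7)
Fill (1+1,5+1) = (2,6)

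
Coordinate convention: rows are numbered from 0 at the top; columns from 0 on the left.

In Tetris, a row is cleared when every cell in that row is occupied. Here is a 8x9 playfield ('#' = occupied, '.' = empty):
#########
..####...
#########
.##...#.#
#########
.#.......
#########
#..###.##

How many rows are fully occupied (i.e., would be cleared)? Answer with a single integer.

Check each row:
  row 0: 0 empty cells -> FULL (clear)
  row 1: 5 empty cells -> not full
  row 2: 0 empty cells -> FULL (clear)
  row 3: 5 empty cells -> not full
  row 4: 0 empty cells -> FULL (clear)
  row 5: 8 empty cells -> not full
  row 6: 0 empty cells -> FULL (clear)
  row 7: 3 empty cells -> not full
Total rows cleared: 4

Answer: 4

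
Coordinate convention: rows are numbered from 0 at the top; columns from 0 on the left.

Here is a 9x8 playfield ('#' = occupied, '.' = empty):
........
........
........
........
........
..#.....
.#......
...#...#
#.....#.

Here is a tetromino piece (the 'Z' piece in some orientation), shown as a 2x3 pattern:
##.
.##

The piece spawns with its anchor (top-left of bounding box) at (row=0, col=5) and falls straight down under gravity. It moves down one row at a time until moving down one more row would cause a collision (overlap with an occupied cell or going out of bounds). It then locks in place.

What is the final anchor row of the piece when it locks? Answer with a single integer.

Spawn at (row=0, col=5). Try each row:
  row 0: fits
  row 1: fits
  row 2: fits
  row 3: fits
  row 4: fits
  row 5: fits
  row 6: blocked -> lock at row 5

Answer: 5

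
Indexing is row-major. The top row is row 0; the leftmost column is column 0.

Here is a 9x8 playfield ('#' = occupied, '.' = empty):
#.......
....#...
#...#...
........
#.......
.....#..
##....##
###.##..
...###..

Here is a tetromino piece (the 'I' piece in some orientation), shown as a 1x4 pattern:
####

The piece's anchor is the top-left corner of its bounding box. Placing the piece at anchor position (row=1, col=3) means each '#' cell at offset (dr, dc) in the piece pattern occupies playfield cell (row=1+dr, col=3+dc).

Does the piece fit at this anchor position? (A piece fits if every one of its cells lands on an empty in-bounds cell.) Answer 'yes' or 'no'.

Answer: no

Derivation:
Check each piece cell at anchor (1, 3):
  offset (0,0) -> (1,3): empty -> OK
  offset (0,1) -> (1,4): occupied ('#') -> FAIL
  offset (0,2) -> (1,5): empty -> OK
  offset (0,3) -> (1,6): empty -> OK
All cells valid: no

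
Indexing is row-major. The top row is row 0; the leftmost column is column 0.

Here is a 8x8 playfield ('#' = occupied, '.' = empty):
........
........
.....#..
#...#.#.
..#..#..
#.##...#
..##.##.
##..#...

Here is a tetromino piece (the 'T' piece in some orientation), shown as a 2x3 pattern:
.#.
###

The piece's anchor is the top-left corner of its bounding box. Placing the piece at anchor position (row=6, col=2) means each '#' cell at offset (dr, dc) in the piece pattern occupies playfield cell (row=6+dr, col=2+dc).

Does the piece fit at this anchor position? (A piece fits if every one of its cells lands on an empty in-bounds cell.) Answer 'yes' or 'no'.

Answer: no

Derivation:
Check each piece cell at anchor (6, 2):
  offset (0,1) -> (6,3): occupied ('#') -> FAIL
  offset (1,0) -> (7,2): empty -> OK
  offset (1,1) -> (7,3): empty -> OK
  offset (1,2) -> (7,4): occupied ('#') -> FAIL
All cells valid: no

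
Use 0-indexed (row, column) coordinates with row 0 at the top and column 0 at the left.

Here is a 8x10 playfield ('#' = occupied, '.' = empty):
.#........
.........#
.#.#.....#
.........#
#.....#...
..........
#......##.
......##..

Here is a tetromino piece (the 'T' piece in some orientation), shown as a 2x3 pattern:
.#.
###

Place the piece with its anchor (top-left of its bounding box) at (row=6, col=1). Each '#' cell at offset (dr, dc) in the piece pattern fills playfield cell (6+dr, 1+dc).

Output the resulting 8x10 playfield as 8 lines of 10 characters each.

Fill (6+0,1+1) = (6,2)
Fill (6+1,1+0) = (7,1)
Fill (6+1,1+1) = (7,2)
Fill (6+1,1+2) = (7,3)

Answer: .#........
.........#
.#.#.....#
.........#
#.....#...
..........
#.#....##.
.###..##..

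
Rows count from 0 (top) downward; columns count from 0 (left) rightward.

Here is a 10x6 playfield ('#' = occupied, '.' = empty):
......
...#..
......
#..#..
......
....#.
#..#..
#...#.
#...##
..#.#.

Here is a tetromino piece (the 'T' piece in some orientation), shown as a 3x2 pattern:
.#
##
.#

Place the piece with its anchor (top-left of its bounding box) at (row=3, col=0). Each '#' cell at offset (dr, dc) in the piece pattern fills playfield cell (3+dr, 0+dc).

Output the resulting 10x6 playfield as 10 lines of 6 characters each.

Answer: ......
...#..
......
##.#..
##....
.#..#.
#..#..
#...#.
#...##
..#.#.

Derivation:
Fill (3+0,0+1) = (3,1)
Fill (3+1,0+0) = (4,0)
Fill (3+1,0+1) = (4,1)
Fill (3+2,0+1) = (5,1)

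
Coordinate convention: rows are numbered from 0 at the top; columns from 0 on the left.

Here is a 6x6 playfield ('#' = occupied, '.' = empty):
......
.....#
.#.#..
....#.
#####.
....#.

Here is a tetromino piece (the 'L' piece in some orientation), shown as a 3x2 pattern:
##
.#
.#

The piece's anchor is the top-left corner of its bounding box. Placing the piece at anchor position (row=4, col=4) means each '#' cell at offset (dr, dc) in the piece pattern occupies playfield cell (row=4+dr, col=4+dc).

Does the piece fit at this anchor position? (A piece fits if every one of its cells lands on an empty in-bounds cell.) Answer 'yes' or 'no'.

Check each piece cell at anchor (4, 4):
  offset (0,0) -> (4,4): occupied ('#') -> FAIL
  offset (0,1) -> (4,5): empty -> OK
  offset (1,1) -> (5,5): empty -> OK
  offset (2,1) -> (6,5): out of bounds -> FAIL
All cells valid: no

Answer: no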